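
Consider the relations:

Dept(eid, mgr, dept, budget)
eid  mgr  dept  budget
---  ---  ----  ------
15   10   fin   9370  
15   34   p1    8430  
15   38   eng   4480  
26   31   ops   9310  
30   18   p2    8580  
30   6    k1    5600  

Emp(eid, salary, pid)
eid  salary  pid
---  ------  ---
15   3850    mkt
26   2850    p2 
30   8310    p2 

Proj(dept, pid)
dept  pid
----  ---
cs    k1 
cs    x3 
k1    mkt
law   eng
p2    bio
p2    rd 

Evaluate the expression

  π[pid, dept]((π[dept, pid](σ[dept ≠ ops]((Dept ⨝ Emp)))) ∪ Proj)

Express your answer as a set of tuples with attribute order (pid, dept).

Dept ⋈ Emp (natural join on eid): {(15, 10, fin, 9370, 3850, mkt), (15, 34, p1, 8430, 3850, mkt), (15, 38, eng, 4480, 3850, mkt), (26, 31, ops, 9310, 2850, p2), (30, 18, p2, 8580, 8310, p2), (30, 6, k1, 5600, 8310, p2)}
Apply σ_{dept ≠ ops}; surviving tuples: {(15, 10, fin, 9370, 3850, mkt), (15, 34, p1, 8430, 3850, mkt), (15, 38, eng, 4480, 3850, mkt), (30, 18, p2, 8580, 8310, p2), (30, 6, k1, 5600, 8310, p2)}
π[dept, pid]: project onto (dept, pid) → {(eng, mkt), (fin, mkt), (k1, p2), (p1, mkt), (p2, p2)}
Taking the union: {(cs, k1), (cs, x3), (eng, mkt), (fin, mkt), (k1, mkt), (k1, p2), (law, eng), (p1, mkt), (p2, bio), (p2, p2), (p2, rd)}
π[pid, dept]: project onto (pid, dept) → {(bio, p2), (eng, law), (k1, cs), (mkt, eng), (mkt, fin), (mkt, k1), (mkt, p1), (p2, k1), (p2, p2), (rd, p2), (x3, cs)}

{(bio, p2), (eng, law), (k1, cs), (mkt, eng), (mkt, fin), (mkt, k1), (mkt, p1), (p2, k1), (p2, p2), (rd, p2), (x3, cs)}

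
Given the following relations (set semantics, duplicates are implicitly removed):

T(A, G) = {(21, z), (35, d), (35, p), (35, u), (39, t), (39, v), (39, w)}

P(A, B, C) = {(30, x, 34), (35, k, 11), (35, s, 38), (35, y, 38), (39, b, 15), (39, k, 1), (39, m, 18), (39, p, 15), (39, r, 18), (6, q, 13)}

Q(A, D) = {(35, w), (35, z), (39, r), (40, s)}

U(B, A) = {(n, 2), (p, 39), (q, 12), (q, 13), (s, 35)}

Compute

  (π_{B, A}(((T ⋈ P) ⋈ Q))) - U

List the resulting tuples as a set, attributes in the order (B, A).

{(b, 39), (k, 35), (k, 39), (m, 39), (r, 39), (y, 35)}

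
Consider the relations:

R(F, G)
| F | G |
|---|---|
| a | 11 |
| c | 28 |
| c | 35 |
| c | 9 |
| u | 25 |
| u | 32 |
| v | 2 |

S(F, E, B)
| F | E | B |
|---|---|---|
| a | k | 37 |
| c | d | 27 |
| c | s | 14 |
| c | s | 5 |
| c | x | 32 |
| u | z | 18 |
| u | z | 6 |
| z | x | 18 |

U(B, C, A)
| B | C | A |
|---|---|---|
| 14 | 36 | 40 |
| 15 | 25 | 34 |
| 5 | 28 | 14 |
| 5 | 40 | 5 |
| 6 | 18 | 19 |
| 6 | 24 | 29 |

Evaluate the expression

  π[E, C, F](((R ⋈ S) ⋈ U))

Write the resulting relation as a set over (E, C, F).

Natural join on F: {(a, 11, k, 37), (c, 28, d, 27), (c, 28, s, 14), (c, 28, s, 5), (c, 28, x, 32), (c, 35, d, 27), (c, 35, s, 14), (c, 35, s, 5), (c, 35, x, 32), (c, 9, d, 27), (c, 9, s, 14), (c, 9, s, 5), (c, 9, x, 32), (u, 25, z, 18), (u, 25, z, 6), (u, 32, z, 18), (u, 32, z, 6)}
Natural join on B: {(c, 28, s, 14, 36, 40), (c, 28, s, 5, 28, 14), (c, 28, s, 5, 40, 5), (c, 35, s, 14, 36, 40), (c, 35, s, 5, 28, 14), (c, 35, s, 5, 40, 5), (c, 9, s, 14, 36, 40), (c, 9, s, 5, 28, 14), (c, 9, s, 5, 40, 5), (u, 25, z, 6, 18, 19), (u, 25, z, 6, 24, 29), (u, 32, z, 6, 18, 19), (u, 32, z, 6, 24, 29)}
π[E, C, F]: project onto (E, C, F) (8 duplicate(s) eliminated) → {(s, 28, c), (s, 36, c), (s, 40, c), (z, 18, u), (z, 24, u)}

{(s, 28, c), (s, 36, c), (s, 40, c), (z, 18, u), (z, 24, u)}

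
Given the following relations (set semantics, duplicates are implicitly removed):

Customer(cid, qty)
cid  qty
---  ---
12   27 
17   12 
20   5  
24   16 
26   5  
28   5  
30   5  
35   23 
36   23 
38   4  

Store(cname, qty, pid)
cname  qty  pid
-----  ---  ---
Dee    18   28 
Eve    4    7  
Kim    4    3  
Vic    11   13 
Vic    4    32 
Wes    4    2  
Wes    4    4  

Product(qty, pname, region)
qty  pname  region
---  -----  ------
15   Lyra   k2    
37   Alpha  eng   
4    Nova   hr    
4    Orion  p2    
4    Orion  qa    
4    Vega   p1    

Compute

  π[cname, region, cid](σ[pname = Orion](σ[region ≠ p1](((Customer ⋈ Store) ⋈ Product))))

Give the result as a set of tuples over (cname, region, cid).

Customer ⋈ Store (natural join on qty): {(38, 4, Eve, 7), (38, 4, Kim, 3), (38, 4, Vic, 32), (38, 4, Wes, 2), (38, 4, Wes, 4)}
(Customer ⋈ Store) ⋈ Product (natural join on qty): {(38, 4, Eve, 7, Nova, hr), (38, 4, Eve, 7, Orion, p2), (38, 4, Eve, 7, Orion, qa), (38, 4, Eve, 7, Vega, p1), (38, 4, Kim, 3, Nova, hr), (38, 4, Kim, 3, Orion, p2), (38, 4, Kim, 3, Orion, qa), (38, 4, Kim, 3, Vega, p1), (38, 4, Vic, 32, Nova, hr), (38, 4, Vic, 32, Orion, p2), (38, 4, Vic, 32, Orion, qa), (38, 4, Vic, 32, Vega, p1), (38, 4, Wes, 2, Nova, hr), (38, 4, Wes, 2, Orion, p2), (38, 4, Wes, 2, Orion, qa), (38, 4, Wes, 2, Vega, p1), (38, 4, Wes, 4, Nova, hr), (38, 4, Wes, 4, Orion, p2), (38, 4, Wes, 4, Orion, qa), (38, 4, Wes, 4, Vega, p1)}
Selection region ≠ p1: {(38, 4, Eve, 7, Nova, hr), (38, 4, Eve, 7, Orion, p2), (38, 4, Eve, 7, Orion, qa), (38, 4, Kim, 3, Nova, hr), (38, 4, Kim, 3, Orion, p2), (38, 4, Kim, 3, Orion, qa), (38, 4, Vic, 32, Nova, hr), (38, 4, Vic, 32, Orion, p2), (38, 4, Vic, 32, Orion, qa), (38, 4, Wes, 2, Nova, hr), (38, 4, Wes, 2, Orion, p2), (38, 4, Wes, 2, Orion, qa), (38, 4, Wes, 4, Nova, hr), (38, 4, Wes, 4, Orion, p2), (38, 4, Wes, 4, Orion, qa)}
Selection pname = Orion: {(38, 4, Eve, 7, Orion, p2), (38, 4, Eve, 7, Orion, qa), (38, 4, Kim, 3, Orion, p2), (38, 4, Kim, 3, Orion, qa), (38, 4, Vic, 32, Orion, p2), (38, 4, Vic, 32, Orion, qa), (38, 4, Wes, 2, Orion, p2), (38, 4, Wes, 2, Orion, qa), (38, 4, Wes, 4, Orion, p2), (38, 4, Wes, 4, Orion, qa)}
π[cname, region, cid]: project onto (cname, region, cid) (2 duplicate(s) eliminated) → {(Eve, p2, 38), (Eve, qa, 38), (Kim, p2, 38), (Kim, qa, 38), (Vic, p2, 38), (Vic, qa, 38), (Wes, p2, 38), (Wes, qa, 38)}

{(Eve, p2, 38), (Eve, qa, 38), (Kim, p2, 38), (Kim, qa, 38), (Vic, p2, 38), (Vic, qa, 38), (Wes, p2, 38), (Wes, qa, 38)}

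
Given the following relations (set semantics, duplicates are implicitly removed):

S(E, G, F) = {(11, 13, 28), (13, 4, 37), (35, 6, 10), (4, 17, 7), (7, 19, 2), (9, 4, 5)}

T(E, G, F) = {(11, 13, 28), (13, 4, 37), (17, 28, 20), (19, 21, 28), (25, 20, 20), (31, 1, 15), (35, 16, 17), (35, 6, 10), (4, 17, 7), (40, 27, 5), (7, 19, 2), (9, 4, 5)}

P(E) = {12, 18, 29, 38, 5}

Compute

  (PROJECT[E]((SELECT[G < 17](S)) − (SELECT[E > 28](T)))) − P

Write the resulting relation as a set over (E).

{11, 13, 9}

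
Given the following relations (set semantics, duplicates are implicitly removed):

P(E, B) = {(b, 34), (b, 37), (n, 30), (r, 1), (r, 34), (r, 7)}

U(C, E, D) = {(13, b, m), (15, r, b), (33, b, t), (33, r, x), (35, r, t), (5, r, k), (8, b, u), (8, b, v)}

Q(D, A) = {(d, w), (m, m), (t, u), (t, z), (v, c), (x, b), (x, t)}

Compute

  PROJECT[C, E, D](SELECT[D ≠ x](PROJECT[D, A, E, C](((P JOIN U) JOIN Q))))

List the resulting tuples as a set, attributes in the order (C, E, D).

{(13, b, m), (33, b, t), (35, r, t), (8, b, v)}

P ⋈ U (natural join on E): {(b, 34, 13, m), (b, 34, 33, t), (b, 34, 8, u), (b, 34, 8, v), (b, 37, 13, m), (b, 37, 33, t), (b, 37, 8, u), (b, 37, 8, v), (r, 1, 15, b), (r, 1, 33, x), (r, 1, 35, t), (r, 1, 5, k), (r, 34, 15, b), (r, 34, 33, x), (r, 34, 35, t), (r, 34, 5, k), (r, 7, 15, b), (r, 7, 33, x), (r, 7, 35, t), (r, 7, 5, k)}
(P JOIN U) ⋈ Q (natural join on D): {(b, 34, 13, m, m), (b, 34, 33, t, u), (b, 34, 33, t, z), (b, 34, 8, v, c), (b, 37, 13, m, m), (b, 37, 33, t, u), (b, 37, 33, t, z), (b, 37, 8, v, c), (r, 1, 33, x, b), (r, 1, 33, x, t), (r, 1, 35, t, u), (r, 1, 35, t, z), (r, 34, 33, x, b), (r, 34, 33, x, t), (r, 34, 35, t, u), (r, 34, 35, t, z), (r, 7, 33, x, b), (r, 7, 33, x, t), (r, 7, 35, t, u), (r, 7, 35, t, z)}
π_{D, A, E, C} gives {(m, m, b, 13), (t, u, b, 33), (t, u, r, 35), (t, z, b, 33), (t, z, r, 35), (v, c, b, 8), (x, b, r, 33), (x, t, r, 33)} (12 duplicate(s) eliminated).
σ[D ≠ x]: keep tuples satisfying D ≠ x → {(m, m, b, 13), (t, u, b, 33), (t, u, r, 35), (t, z, b, 33), (t, z, r, 35), (v, c, b, 8)}
π_{C, E, D} gives {(13, b, m), (33, b, t), (35, r, t), (8, b, v)} (2 duplicate(s) eliminated).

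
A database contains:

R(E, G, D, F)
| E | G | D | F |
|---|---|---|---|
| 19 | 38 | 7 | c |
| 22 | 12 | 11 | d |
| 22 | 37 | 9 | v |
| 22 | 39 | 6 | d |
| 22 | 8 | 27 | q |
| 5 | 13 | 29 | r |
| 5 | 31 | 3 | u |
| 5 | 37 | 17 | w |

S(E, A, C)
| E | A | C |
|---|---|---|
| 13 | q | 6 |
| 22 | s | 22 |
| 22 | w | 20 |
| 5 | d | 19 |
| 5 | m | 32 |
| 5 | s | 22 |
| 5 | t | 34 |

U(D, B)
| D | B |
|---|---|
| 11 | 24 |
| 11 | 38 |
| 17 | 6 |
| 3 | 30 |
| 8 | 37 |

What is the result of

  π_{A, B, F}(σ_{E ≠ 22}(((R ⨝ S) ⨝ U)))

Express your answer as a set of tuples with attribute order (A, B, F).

{(d, 30, u), (d, 6, w), (m, 30, u), (m, 6, w), (s, 30, u), (s, 6, w), (t, 30, u), (t, 6, w)}

Natural join on E: {(22, 12, 11, d, s, 22), (22, 12, 11, d, w, 20), (22, 37, 9, v, s, 22), (22, 37, 9, v, w, 20), (22, 39, 6, d, s, 22), (22, 39, 6, d, w, 20), (22, 8, 27, q, s, 22), (22, 8, 27, q, w, 20), (5, 13, 29, r, d, 19), (5, 13, 29, r, m, 32), (5, 13, 29, r, s, 22), (5, 13, 29, r, t, 34), (5, 31, 3, u, d, 19), (5, 31, 3, u, m, 32), (5, 31, 3, u, s, 22), (5, 31, 3, u, t, 34), (5, 37, 17, w, d, 19), (5, 37, 17, w, m, 32), (5, 37, 17, w, s, 22), (5, 37, 17, w, t, 34)}
Natural join on D: {(22, 12, 11, d, s, 22, 24), (22, 12, 11, d, s, 22, 38), (22, 12, 11, d, w, 20, 24), (22, 12, 11, d, w, 20, 38), (5, 31, 3, u, d, 19, 30), (5, 31, 3, u, m, 32, 30), (5, 31, 3, u, s, 22, 30), (5, 31, 3, u, t, 34, 30), (5, 37, 17, w, d, 19, 6), (5, 37, 17, w, m, 32, 6), (5, 37, 17, w, s, 22, 6), (5, 37, 17, w, t, 34, 6)}
Apply σ_{E ≠ 22}; surviving tuples: {(5, 31, 3, u, d, 19, 30), (5, 31, 3, u, m, 32, 30), (5, 31, 3, u, s, 22, 30), (5, 31, 3, u, t, 34, 30), (5, 37, 17, w, d, 19, 6), (5, 37, 17, w, m, 32, 6), (5, 37, 17, w, s, 22, 6), (5, 37, 17, w, t, 34, 6)}
Projecting to A, B, F: {(d, 30, u), (d, 6, w), (m, 30, u), (m, 6, w), (s, 30, u), (s, 6, w), (t, 30, u), (t, 6, w)}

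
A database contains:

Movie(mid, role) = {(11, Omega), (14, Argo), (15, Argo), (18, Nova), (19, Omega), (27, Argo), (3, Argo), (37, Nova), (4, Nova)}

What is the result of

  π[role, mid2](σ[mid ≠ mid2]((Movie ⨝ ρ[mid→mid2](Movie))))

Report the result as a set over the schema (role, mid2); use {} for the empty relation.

{(Argo, 14), (Argo, 15), (Argo, 27), (Argo, 3), (Nova, 18), (Nova, 37), (Nova, 4), (Omega, 11), (Omega, 19)}

ρ[mid→mid2]: schema becomes (mid2, role); tuples unchanged.
Movie ⋈ ρ[mid→mid2](Movie) (natural join on role): {(11, Omega, 11), (11, Omega, 19), (14, Argo, 14), (14, Argo, 15), (14, Argo, 27), (14, Argo, 3), (15, Argo, 14), (15, Argo, 15), (15, Argo, 27), (15, Argo, 3), (18, Nova, 18), (18, Nova, 37), (18, Nova, 4), (19, Omega, 11), (19, Omega, 19), (27, Argo, 14), (27, Argo, 15), (27, Argo, 27), (27, Argo, 3), (3, Argo, 14), (3, Argo, 15), (3, Argo, 27), (3, Argo, 3), (37, Nova, 18), (37, Nova, 37), (37, Nova, 4), (4, Nova, 18), (4, Nova, 37), (4, Nova, 4)}
Apply σ_{mid ≠ mid2}; surviving tuples: {(11, Omega, 19), (14, Argo, 15), (14, Argo, 27), (14, Argo, 3), (15, Argo, 14), (15, Argo, 27), (15, Argo, 3), (18, Nova, 37), (18, Nova, 4), (19, Omega, 11), (27, Argo, 14), (27, Argo, 15), (27, Argo, 3), (3, Argo, 14), (3, Argo, 15), (3, Argo, 27), (37, Nova, 18), (37, Nova, 4), (4, Nova, 18), (4, Nova, 37)}
Keep only column(s) role, mid2 (11 duplicate(s) eliminated): {(Argo, 14), (Argo, 15), (Argo, 27), (Argo, 3), (Nova, 18), (Nova, 37), (Nova, 4), (Omega, 11), (Omega, 19)}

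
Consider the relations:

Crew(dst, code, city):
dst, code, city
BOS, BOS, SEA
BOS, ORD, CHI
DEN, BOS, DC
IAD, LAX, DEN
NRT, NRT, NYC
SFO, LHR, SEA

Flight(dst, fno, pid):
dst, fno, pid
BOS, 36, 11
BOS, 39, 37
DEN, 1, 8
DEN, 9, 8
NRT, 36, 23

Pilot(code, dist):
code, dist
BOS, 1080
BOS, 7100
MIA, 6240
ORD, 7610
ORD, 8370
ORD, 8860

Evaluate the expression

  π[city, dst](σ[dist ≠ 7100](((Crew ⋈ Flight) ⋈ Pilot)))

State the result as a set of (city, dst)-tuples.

Crew ⋈ Flight (natural join on dst): {(BOS, BOS, SEA, 36, 11), (BOS, BOS, SEA, 39, 37), (BOS, ORD, CHI, 36, 11), (BOS, ORD, CHI, 39, 37), (DEN, BOS, DC, 1, 8), (DEN, BOS, DC, 9, 8), (NRT, NRT, NYC, 36, 23)}
(Crew ⋈ Flight) ⋈ Pilot (natural join on code): {(BOS, BOS, SEA, 36, 11, 1080), (BOS, BOS, SEA, 36, 11, 7100), (BOS, BOS, SEA, 39, 37, 1080), (BOS, BOS, SEA, 39, 37, 7100), (BOS, ORD, CHI, 36, 11, 7610), (BOS, ORD, CHI, 36, 11, 8370), (BOS, ORD, CHI, 36, 11, 8860), (BOS, ORD, CHI, 39, 37, 7610), (BOS, ORD, CHI, 39, 37, 8370), (BOS, ORD, CHI, 39, 37, 8860), (DEN, BOS, DC, 1, 8, 1080), (DEN, BOS, DC, 1, 8, 7100), (DEN, BOS, DC, 9, 8, 1080), (DEN, BOS, DC, 9, 8, 7100)}
Apply σ_{dist ≠ 7100}; surviving tuples: {(BOS, BOS, SEA, 36, 11, 1080), (BOS, BOS, SEA, 39, 37, 1080), (BOS, ORD, CHI, 36, 11, 7610), (BOS, ORD, CHI, 36, 11, 8370), (BOS, ORD, CHI, 36, 11, 8860), (BOS, ORD, CHI, 39, 37, 7610), (BOS, ORD, CHI, 39, 37, 8370), (BOS, ORD, CHI, 39, 37, 8860), (DEN, BOS, DC, 1, 8, 1080), (DEN, BOS, DC, 9, 8, 1080)}
Projecting to city, dst (7 duplicate(s) eliminated): {(CHI, BOS), (DC, DEN), (SEA, BOS)}

{(CHI, BOS), (DC, DEN), (SEA, BOS)}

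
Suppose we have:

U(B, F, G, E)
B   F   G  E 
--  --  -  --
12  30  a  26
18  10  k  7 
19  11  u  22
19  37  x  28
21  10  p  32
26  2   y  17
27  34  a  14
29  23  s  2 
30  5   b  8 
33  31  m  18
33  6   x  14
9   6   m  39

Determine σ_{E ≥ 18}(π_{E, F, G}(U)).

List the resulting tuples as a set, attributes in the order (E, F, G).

π_{E, F, G} gives {(14, 34, a), (14, 6, x), (17, 2, y), (18, 31, m), (2, 23, s), (22, 11, u), (26, 30, a), (28, 37, x), (32, 10, p), (39, 6, m), (7, 10, k), (8, 5, b)}.
Apply σ_{E ≥ 18}; surviving tuples: {(18, 31, m), (22, 11, u), (26, 30, a), (28, 37, x), (32, 10, p), (39, 6, m)}

{(18, 31, m), (22, 11, u), (26, 30, a), (28, 37, x), (32, 10, p), (39, 6, m)}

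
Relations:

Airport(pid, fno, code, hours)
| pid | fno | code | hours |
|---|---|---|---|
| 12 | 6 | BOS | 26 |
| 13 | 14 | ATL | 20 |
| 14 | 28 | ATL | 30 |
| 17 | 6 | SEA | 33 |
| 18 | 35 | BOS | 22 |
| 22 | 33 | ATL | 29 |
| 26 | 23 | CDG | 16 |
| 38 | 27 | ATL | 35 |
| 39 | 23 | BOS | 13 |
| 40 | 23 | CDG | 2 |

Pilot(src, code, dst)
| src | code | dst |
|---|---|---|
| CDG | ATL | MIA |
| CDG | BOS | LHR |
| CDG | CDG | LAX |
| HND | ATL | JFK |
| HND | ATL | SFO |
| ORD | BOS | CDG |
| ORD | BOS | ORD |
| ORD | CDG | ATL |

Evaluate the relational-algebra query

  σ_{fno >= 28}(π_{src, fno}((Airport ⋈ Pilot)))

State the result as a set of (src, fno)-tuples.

Airport ⋈ Pilot (natural join on code): {(12, 6, BOS, 26, CDG, LHR), (12, 6, BOS, 26, ORD, CDG), (12, 6, BOS, 26, ORD, ORD), (13, 14, ATL, 20, CDG, MIA), (13, 14, ATL, 20, HND, JFK), (13, 14, ATL, 20, HND, SFO), (14, 28, ATL, 30, CDG, MIA), (14, 28, ATL, 30, HND, JFK), (14, 28, ATL, 30, HND, SFO), (18, 35, BOS, 22, CDG, LHR), (18, 35, BOS, 22, ORD, CDG), (18, 35, BOS, 22, ORD, ORD), (22, 33, ATL, 29, CDG, MIA), (22, 33, ATL, 29, HND, JFK), (22, 33, ATL, 29, HND, SFO), (26, 23, CDG, 16, CDG, LAX), (26, 23, CDG, 16, ORD, ATL), (38, 27, ATL, 35, CDG, MIA), (38, 27, ATL, 35, HND, JFK), (38, 27, ATL, 35, HND, SFO), (39, 23, BOS, 13, CDG, LHR), (39, 23, BOS, 13, ORD, CDG), (39, 23, BOS, 13, ORD, ORD), (40, 23, CDG, 2, CDG, LAX), (40, 23, CDG, 2, ORD, ATL)}
Keep only column(s) src, fno (11 duplicate(s) eliminated): {(CDG, 14), (CDG, 23), (CDG, 27), (CDG, 28), (CDG, 33), (CDG, 35), (CDG, 6), (HND, 14), (HND, 27), (HND, 28), (HND, 33), (ORD, 23), (ORD, 35), (ORD, 6)}
Selection fno >= 28: {(CDG, 28), (CDG, 33), (CDG, 35), (HND, 28), (HND, 33), (ORD, 35)}

{(CDG, 28), (CDG, 33), (CDG, 35), (HND, 28), (HND, 33), (ORD, 35)}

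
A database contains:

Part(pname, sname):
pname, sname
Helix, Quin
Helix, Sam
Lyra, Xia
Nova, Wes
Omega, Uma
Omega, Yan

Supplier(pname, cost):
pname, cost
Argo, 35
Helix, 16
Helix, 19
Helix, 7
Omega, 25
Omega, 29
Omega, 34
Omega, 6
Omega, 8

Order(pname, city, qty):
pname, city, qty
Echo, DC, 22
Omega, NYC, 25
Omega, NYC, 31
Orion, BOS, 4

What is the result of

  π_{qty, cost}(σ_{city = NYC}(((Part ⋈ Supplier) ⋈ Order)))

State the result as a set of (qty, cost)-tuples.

{(25, 25), (25, 29), (25, 34), (25, 6), (25, 8), (31, 25), (31, 29), (31, 34), (31, 6), (31, 8)}

Joining Part and Supplier on pname yields {(Helix, Quin, 16), (Helix, Quin, 19), (Helix, Quin, 7), (Helix, Sam, 16), (Helix, Sam, 19), (Helix, Sam, 7), (Omega, Uma, 25), (Omega, Uma, 29), (Omega, Uma, 34), (Omega, Uma, 6), (Omega, Uma, 8), (Omega, Yan, 25), (Omega, Yan, 29), (Omega, Yan, 34), (Omega, Yan, 6), (Omega, Yan, 8)}.
Joining (Part ⋈ Supplier) and Order on pname yields {(Omega, Uma, 25, NYC, 25), (Omega, Uma, 25, NYC, 31), (Omega, Uma, 29, NYC, 25), (Omega, Uma, 29, NYC, 31), (Omega, Uma, 34, NYC, 25), (Omega, Uma, 34, NYC, 31), (Omega, Uma, 6, NYC, 25), (Omega, Uma, 6, NYC, 31), (Omega, Uma, 8, NYC, 25), (Omega, Uma, 8, NYC, 31), (Omega, Yan, 25, NYC, 25), (Omega, Yan, 25, NYC, 31), (Omega, Yan, 29, NYC, 25), (Omega, Yan, 29, NYC, 31), (Omega, Yan, 34, NYC, 25), (Omega, Yan, 34, NYC, 31), (Omega, Yan, 6, NYC, 25), (Omega, Yan, 6, NYC, 31), (Omega, Yan, 8, NYC, 25), (Omega, Yan, 8, NYC, 31)}.
Filtering on city = NYC leaves {(Omega, Uma, 25, NYC, 25), (Omega, Uma, 25, NYC, 31), (Omega, Uma, 29, NYC, 25), (Omega, Uma, 29, NYC, 31), (Omega, Uma, 34, NYC, 25), (Omega, Uma, 34, NYC, 31), (Omega, Uma, 6, NYC, 25), (Omega, Uma, 6, NYC, 31), (Omega, Uma, 8, NYC, 25), (Omega, Uma, 8, NYC, 31), (Omega, Yan, 25, NYC, 25), (Omega, Yan, 25, NYC, 31), (Omega, Yan, 29, NYC, 25), (Omega, Yan, 29, NYC, 31), (Omega, Yan, 34, NYC, 25), (Omega, Yan, 34, NYC, 31), (Omega, Yan, 6, NYC, 25), (Omega, Yan, 6, NYC, 31), (Omega, Yan, 8, NYC, 25), (Omega, Yan, 8, NYC, 31)}.
π_{qty, cost} gives {(25, 25), (25, 29), (25, 34), (25, 6), (25, 8), (31, 25), (31, 29), (31, 34), (31, 6), (31, 8)} (10 duplicate(s) eliminated).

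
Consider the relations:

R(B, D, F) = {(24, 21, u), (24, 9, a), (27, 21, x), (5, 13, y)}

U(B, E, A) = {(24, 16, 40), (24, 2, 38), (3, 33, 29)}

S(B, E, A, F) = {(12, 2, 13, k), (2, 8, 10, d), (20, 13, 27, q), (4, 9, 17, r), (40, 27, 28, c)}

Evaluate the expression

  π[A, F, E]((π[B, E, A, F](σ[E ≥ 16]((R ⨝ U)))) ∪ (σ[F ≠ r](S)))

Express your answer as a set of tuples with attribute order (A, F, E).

Joining R and U on B yields {(24, 21, u, 16, 40), (24, 21, u, 2, 38), (24, 9, a, 16, 40), (24, 9, a, 2, 38)}.
Selection E ≥ 16: {(24, 21, u, 16, 40), (24, 9, a, 16, 40)}
π[B, E, A, F]: project onto (B, E, A, F) → {(24, 16, 40, a), (24, 16, 40, u)}
Selection F ≠ r: {(12, 2, 13, k), (2, 8, 10, d), (20, 13, 27, q), (40, 27, 28, c)}
Taking the union: {(12, 2, 13, k), (2, 8, 10, d), (20, 13, 27, q), (24, 16, 40, a), (24, 16, 40, u), (40, 27, 28, c)}
π[A, F, E]: project onto (A, F, E) → {(10, d, 8), (13, k, 2), (27, q, 13), (28, c, 27), (40, a, 16), (40, u, 16)}

{(10, d, 8), (13, k, 2), (27, q, 13), (28, c, 27), (40, a, 16), (40, u, 16)}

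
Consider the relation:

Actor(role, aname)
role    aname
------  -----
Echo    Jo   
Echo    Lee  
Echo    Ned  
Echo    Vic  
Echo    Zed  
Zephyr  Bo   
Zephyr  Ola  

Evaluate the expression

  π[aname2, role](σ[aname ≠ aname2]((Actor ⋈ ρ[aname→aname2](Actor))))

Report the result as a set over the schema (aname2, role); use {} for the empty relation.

{(Bo, Zephyr), (Jo, Echo), (Lee, Echo), (Ned, Echo), (Ola, Zephyr), (Vic, Echo), (Zed, Echo)}

ρ[aname→aname2]: schema becomes (role, aname2); tuples unchanged.
Joining Actor and ρ[aname→aname2](Actor) on role yields {(Echo, Jo, Jo), (Echo, Jo, Lee), (Echo, Jo, Ned), (Echo, Jo, Vic), (Echo, Jo, Zed), (Echo, Lee, Jo), (Echo, Lee, Lee), (Echo, Lee, Ned), (Echo, Lee, Vic), (Echo, Lee, Zed), (Echo, Ned, Jo), (Echo, Ned, Lee), (Echo, Ned, Ned), (Echo, Ned, Vic), (Echo, Ned, Zed), (Echo, Vic, Jo), (Echo, Vic, Lee), (Echo, Vic, Ned), (Echo, Vic, Vic), (Echo, Vic, Zed), (Echo, Zed, Jo), (Echo, Zed, Lee), (Echo, Zed, Ned), (Echo, Zed, Vic), (Echo, Zed, Zed), (Zephyr, Bo, Bo), (Zephyr, Bo, Ola), (Zephyr, Ola, Bo), (Zephyr, Ola, Ola)}.
Selection aname ≠ aname2: {(Echo, Jo, Lee), (Echo, Jo, Ned), (Echo, Jo, Vic), (Echo, Jo, Zed), (Echo, Lee, Jo), (Echo, Lee, Ned), (Echo, Lee, Vic), (Echo, Lee, Zed), (Echo, Ned, Jo), (Echo, Ned, Lee), (Echo, Ned, Vic), (Echo, Ned, Zed), (Echo, Vic, Jo), (Echo, Vic, Lee), (Echo, Vic, Ned), (Echo, Vic, Zed), (Echo, Zed, Jo), (Echo, Zed, Lee), (Echo, Zed, Ned), (Echo, Zed, Vic), (Zephyr, Bo, Ola), (Zephyr, Ola, Bo)}
π[aname2, role]: project onto (aname2, role) (15 duplicate(s) eliminated) → {(Bo, Zephyr), (Jo, Echo), (Lee, Echo), (Ned, Echo), (Ola, Zephyr), (Vic, Echo), (Zed, Echo)}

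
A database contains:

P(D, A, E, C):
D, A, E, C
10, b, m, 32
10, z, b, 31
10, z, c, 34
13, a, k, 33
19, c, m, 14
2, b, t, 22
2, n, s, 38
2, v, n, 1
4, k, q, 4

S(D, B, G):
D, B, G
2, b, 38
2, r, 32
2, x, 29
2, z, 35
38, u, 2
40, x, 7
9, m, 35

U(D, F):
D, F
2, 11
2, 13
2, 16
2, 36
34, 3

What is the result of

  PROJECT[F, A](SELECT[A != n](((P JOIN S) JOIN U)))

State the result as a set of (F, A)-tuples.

Natural join on D: {(2, b, t, 22, b, 38), (2, b, t, 22, r, 32), (2, b, t, 22, x, 29), (2, b, t, 22, z, 35), (2, n, s, 38, b, 38), (2, n, s, 38, r, 32), (2, n, s, 38, x, 29), (2, n, s, 38, z, 35), (2, v, n, 1, b, 38), (2, v, n, 1, r, 32), (2, v, n, 1, x, 29), (2, v, n, 1, z, 35)}
Natural join on D: {(2, b, t, 22, b, 38, 11), (2, b, t, 22, b, 38, 13), (2, b, t, 22, b, 38, 16), (2, b, t, 22, b, 38, 36), (2, b, t, 22, r, 32, 11), (2, b, t, 22, r, 32, 13), (2, b, t, 22, r, 32, 16), (2, b, t, 22, r, 32, 36), (2, b, t, 22, x, 29, 11), (2, b, t, 22, x, 29, 13), (2, b, t, 22, x, 29, 16), (2, b, t, 22, x, 29, 36), (2, b, t, 22, z, 35, 11), (2, b, t, 22, z, 35, 13), (2, b, t, 22, z, 35, 16), (2, b, t, 22, z, 35, 36), (2, n, s, 38, b, 38, 11), (2, n, s, 38, b, 38, 13), (2, n, s, 38, b, 38, 16), (2, n, s, 38, b, 38, 36), (2, n, s, 38, r, 32, 11), (2, n, s, 38, r, 32, 13), (2, n, s, 38, r, 32, 16), (2, n, s, 38, r, 32, 36), (2, n, s, 38, x, 29, 11), (2, n, s, 38, x, 29, 13), (2, n, s, 38, x, 29, 16), (2, n, s, 38, x, 29, 36), (2, n, s, 38, z, 35, 11), (2, n, s, 38, z, 35, 13), (2, n, s, 38, z, 35, 16), (2, n, s, 38, z, 35, 36), (2, v, n, 1, b, 38, 11), (2, v, n, 1, b, 38, 13), (2, v, n, 1, b, 38, 16), (2, v, n, 1, b, 38, 36), (2, v, n, 1, r, 32, 11), (2, v, n, 1, r, 32, 13), (2, v, n, 1, r, 32, 16), (2, v, n, 1, r, 32, 36), (2, v, n, 1, x, 29, 11), (2, v, n, 1, x, 29, 13), (2, v, n, 1, x, 29, 16), (2, v, n, 1, x, 29, 36), (2, v, n, 1, z, 35, 11), (2, v, n, 1, z, 35, 13), (2, v, n, 1, z, 35, 16), (2, v, n, 1, z, 35, 36)}
σ[A != n]: keep tuples satisfying A != n → {(2, b, t, 22, b, 38, 11), (2, b, t, 22, b, 38, 13), (2, b, t, 22, b, 38, 16), (2, b, t, 22, b, 38, 36), (2, b, t, 22, r, 32, 11), (2, b, t, 22, r, 32, 13), (2, b, t, 22, r, 32, 16), (2, b, t, 22, r, 32, 36), (2, b, t, 22, x, 29, 11), (2, b, t, 22, x, 29, 13), (2, b, t, 22, x, 29, 16), (2, b, t, 22, x, 29, 36), (2, b, t, 22, z, 35, 11), (2, b, t, 22, z, 35, 13), (2, b, t, 22, z, 35, 16), (2, b, t, 22, z, 35, 36), (2, v, n, 1, b, 38, 11), (2, v, n, 1, b, 38, 13), (2, v, n, 1, b, 38, 16), (2, v, n, 1, b, 38, 36), (2, v, n, 1, r, 32, 11), (2, v, n, 1, r, 32, 13), (2, v, n, 1, r, 32, 16), (2, v, n, 1, r, 32, 36), (2, v, n, 1, x, 29, 11), (2, v, n, 1, x, 29, 13), (2, v, n, 1, x, 29, 16), (2, v, n, 1, x, 29, 36), (2, v, n, 1, z, 35, 11), (2, v, n, 1, z, 35, 13), (2, v, n, 1, z, 35, 16), (2, v, n, 1, z, 35, 36)}
π[F, A]: project onto (F, A) (24 duplicate(s) eliminated) → {(11, b), (11, v), (13, b), (13, v), (16, b), (16, v), (36, b), (36, v)}

{(11, b), (11, v), (13, b), (13, v), (16, b), (16, v), (36, b), (36, v)}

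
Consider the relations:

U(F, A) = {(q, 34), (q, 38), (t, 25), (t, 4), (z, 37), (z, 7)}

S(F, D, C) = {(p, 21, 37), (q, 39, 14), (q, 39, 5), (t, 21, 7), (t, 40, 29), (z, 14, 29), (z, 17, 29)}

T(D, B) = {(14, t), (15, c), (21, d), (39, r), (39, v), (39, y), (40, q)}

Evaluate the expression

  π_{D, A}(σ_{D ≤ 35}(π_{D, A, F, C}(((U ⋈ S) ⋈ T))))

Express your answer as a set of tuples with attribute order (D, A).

{(14, 37), (14, 7), (21, 25), (21, 4)}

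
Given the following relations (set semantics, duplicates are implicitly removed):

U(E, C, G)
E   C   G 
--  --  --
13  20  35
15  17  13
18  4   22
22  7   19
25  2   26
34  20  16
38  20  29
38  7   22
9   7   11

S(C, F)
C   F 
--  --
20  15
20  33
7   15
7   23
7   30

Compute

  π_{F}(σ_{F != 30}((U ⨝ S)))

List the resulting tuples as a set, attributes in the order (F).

U ⋈ S (natural join on C): {(13, 20, 35, 15), (13, 20, 35, 33), (22, 7, 19, 15), (22, 7, 19, 23), (22, 7, 19, 30), (34, 20, 16, 15), (34, 20, 16, 33), (38, 20, 29, 15), (38, 20, 29, 33), (38, 7, 22, 15), (38, 7, 22, 23), (38, 7, 22, 30), (9, 7, 11, 15), (9, 7, 11, 23), (9, 7, 11, 30)}
Apply σ_{F != 30}; surviving tuples: {(13, 20, 35, 15), (13, 20, 35, 33), (22, 7, 19, 15), (22, 7, 19, 23), (34, 20, 16, 15), (34, 20, 16, 33), (38, 20, 29, 15), (38, 20, 29, 33), (38, 7, 22, 15), (38, 7, 22, 23), (9, 7, 11, 15), (9, 7, 11, 23)}
Keep only column(s) F (9 duplicate(s) eliminated): {15, 23, 33}

{15, 23, 33}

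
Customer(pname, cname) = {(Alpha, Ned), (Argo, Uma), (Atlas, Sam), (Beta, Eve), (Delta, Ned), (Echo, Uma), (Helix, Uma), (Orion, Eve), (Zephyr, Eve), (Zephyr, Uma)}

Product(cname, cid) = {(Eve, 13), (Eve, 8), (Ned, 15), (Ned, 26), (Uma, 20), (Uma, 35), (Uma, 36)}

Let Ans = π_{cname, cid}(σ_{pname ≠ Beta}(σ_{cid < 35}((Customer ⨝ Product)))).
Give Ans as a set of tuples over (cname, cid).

{(Eve, 13), (Eve, 8), (Ned, 15), (Ned, 26), (Uma, 20)}

Natural join on cname: {(Alpha, Ned, 15), (Alpha, Ned, 26), (Argo, Uma, 20), (Argo, Uma, 35), (Argo, Uma, 36), (Beta, Eve, 13), (Beta, Eve, 8), (Delta, Ned, 15), (Delta, Ned, 26), (Echo, Uma, 20), (Echo, Uma, 35), (Echo, Uma, 36), (Helix, Uma, 20), (Helix, Uma, 35), (Helix, Uma, 36), (Orion, Eve, 13), (Orion, Eve, 8), (Zephyr, Eve, 13), (Zephyr, Eve, 8), (Zephyr, Uma, 20), (Zephyr, Uma, 35), (Zephyr, Uma, 36)}
Selection cid < 35: {(Alpha, Ned, 15), (Alpha, Ned, 26), (Argo, Uma, 20), (Beta, Eve, 13), (Beta, Eve, 8), (Delta, Ned, 15), (Delta, Ned, 26), (Echo, Uma, 20), (Helix, Uma, 20), (Orion, Eve, 13), (Orion, Eve, 8), (Zephyr, Eve, 13), (Zephyr, Eve, 8), (Zephyr, Uma, 20)}
Selection pname ≠ Beta: {(Alpha, Ned, 15), (Alpha, Ned, 26), (Argo, Uma, 20), (Delta, Ned, 15), (Delta, Ned, 26), (Echo, Uma, 20), (Helix, Uma, 20), (Orion, Eve, 13), (Orion, Eve, 8), (Zephyr, Eve, 13), (Zephyr, Eve, 8), (Zephyr, Uma, 20)}
Projecting to cname, cid (7 duplicate(s) eliminated): {(Eve, 13), (Eve, 8), (Ned, 15), (Ned, 26), (Uma, 20)}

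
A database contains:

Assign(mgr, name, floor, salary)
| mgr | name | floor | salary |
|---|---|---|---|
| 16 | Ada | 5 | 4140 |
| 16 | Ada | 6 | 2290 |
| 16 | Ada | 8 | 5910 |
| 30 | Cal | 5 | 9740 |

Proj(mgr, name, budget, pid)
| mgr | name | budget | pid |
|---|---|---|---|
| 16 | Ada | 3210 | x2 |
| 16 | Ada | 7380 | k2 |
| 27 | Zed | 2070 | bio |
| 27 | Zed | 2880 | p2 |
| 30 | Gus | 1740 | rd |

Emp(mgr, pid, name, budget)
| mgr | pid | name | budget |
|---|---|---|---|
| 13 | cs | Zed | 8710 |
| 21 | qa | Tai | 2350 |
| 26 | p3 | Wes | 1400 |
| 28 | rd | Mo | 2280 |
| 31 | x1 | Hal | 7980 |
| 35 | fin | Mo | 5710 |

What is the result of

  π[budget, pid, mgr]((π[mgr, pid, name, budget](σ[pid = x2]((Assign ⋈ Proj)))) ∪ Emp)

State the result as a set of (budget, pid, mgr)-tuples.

Assign ⋈ Proj (natural join on mgr, name): {(16, Ada, 5, 4140, 3210, x2), (16, Ada, 5, 4140, 7380, k2), (16, Ada, 6, 2290, 3210, x2), (16, Ada, 6, 2290, 7380, k2), (16, Ada, 8, 5910, 3210, x2), (16, Ada, 8, 5910, 7380, k2)}
Filtering on pid = x2 leaves {(16, Ada, 5, 4140, 3210, x2), (16, Ada, 6, 2290, 3210, x2), (16, Ada, 8, 5910, 3210, x2)}.
π_{mgr, pid, name, budget} gives {(16, x2, Ada, 3210)} (2 duplicate(s) eliminated).
Taking the union: {(13, cs, Zed, 8710), (16, x2, Ada, 3210), (21, qa, Tai, 2350), (26, p3, Wes, 1400), (28, rd, Mo, 2280), (31, x1, Hal, 7980), (35, fin, Mo, 5710)}
π_{budget, pid, mgr} gives {(1400, p3, 26), (2280, rd, 28), (2350, qa, 21), (3210, x2, 16), (5710, fin, 35), (7980, x1, 31), (8710, cs, 13)}.

{(1400, p3, 26), (2280, rd, 28), (2350, qa, 21), (3210, x2, 16), (5710, fin, 35), (7980, x1, 31), (8710, cs, 13)}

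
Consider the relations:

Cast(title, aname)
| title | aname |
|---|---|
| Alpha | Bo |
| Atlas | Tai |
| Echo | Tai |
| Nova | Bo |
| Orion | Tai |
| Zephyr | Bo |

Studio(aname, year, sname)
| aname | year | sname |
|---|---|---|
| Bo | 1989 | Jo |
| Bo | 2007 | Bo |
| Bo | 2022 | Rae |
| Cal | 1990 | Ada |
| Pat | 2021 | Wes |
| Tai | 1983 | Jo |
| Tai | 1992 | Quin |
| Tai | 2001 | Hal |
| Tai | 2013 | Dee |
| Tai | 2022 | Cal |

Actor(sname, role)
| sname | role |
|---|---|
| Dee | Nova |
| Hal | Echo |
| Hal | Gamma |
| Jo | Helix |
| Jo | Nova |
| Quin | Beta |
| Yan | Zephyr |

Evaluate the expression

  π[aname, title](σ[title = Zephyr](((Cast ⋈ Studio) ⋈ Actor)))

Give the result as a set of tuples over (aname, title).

{(Bo, Zephyr)}

Joining Cast and Studio on aname yields {(Alpha, Bo, 1989, Jo), (Alpha, Bo, 2007, Bo), (Alpha, Bo, 2022, Rae), (Atlas, Tai, 1983, Jo), (Atlas, Tai, 1992, Quin), (Atlas, Tai, 2001, Hal), (Atlas, Tai, 2013, Dee), (Atlas, Tai, 2022, Cal), (Echo, Tai, 1983, Jo), (Echo, Tai, 1992, Quin), (Echo, Tai, 2001, Hal), (Echo, Tai, 2013, Dee), (Echo, Tai, 2022, Cal), (Nova, Bo, 1989, Jo), (Nova, Bo, 2007, Bo), (Nova, Bo, 2022, Rae), (Orion, Tai, 1983, Jo), (Orion, Tai, 1992, Quin), (Orion, Tai, 2001, Hal), (Orion, Tai, 2013, Dee), (Orion, Tai, 2022, Cal), (Zephyr, Bo, 1989, Jo), (Zephyr, Bo, 2007, Bo), (Zephyr, Bo, 2022, Rae)}.
Joining (Cast ⋈ Studio) and Actor on sname yields {(Alpha, Bo, 1989, Jo, Helix), (Alpha, Bo, 1989, Jo, Nova), (Atlas, Tai, 1983, Jo, Helix), (Atlas, Tai, 1983, Jo, Nova), (Atlas, Tai, 1992, Quin, Beta), (Atlas, Tai, 2001, Hal, Echo), (Atlas, Tai, 2001, Hal, Gamma), (Atlas, Tai, 2013, Dee, Nova), (Echo, Tai, 1983, Jo, Helix), (Echo, Tai, 1983, Jo, Nova), (Echo, Tai, 1992, Quin, Beta), (Echo, Tai, 2001, Hal, Echo), (Echo, Tai, 2001, Hal, Gamma), (Echo, Tai, 2013, Dee, Nova), (Nova, Bo, 1989, Jo, Helix), (Nova, Bo, 1989, Jo, Nova), (Orion, Tai, 1983, Jo, Helix), (Orion, Tai, 1983, Jo, Nova), (Orion, Tai, 1992, Quin, Beta), (Orion, Tai, 2001, Hal, Echo), (Orion, Tai, 2001, Hal, Gamma), (Orion, Tai, 2013, Dee, Nova), (Zephyr, Bo, 1989, Jo, Helix), (Zephyr, Bo, 1989, Jo, Nova)}.
σ[title = Zephyr]: keep tuples satisfying title = Zephyr → {(Zephyr, Bo, 1989, Jo, Helix), (Zephyr, Bo, 1989, Jo, Nova)}
π_{aname, title} gives {(Bo, Zephyr)} (1 duplicate(s) eliminated).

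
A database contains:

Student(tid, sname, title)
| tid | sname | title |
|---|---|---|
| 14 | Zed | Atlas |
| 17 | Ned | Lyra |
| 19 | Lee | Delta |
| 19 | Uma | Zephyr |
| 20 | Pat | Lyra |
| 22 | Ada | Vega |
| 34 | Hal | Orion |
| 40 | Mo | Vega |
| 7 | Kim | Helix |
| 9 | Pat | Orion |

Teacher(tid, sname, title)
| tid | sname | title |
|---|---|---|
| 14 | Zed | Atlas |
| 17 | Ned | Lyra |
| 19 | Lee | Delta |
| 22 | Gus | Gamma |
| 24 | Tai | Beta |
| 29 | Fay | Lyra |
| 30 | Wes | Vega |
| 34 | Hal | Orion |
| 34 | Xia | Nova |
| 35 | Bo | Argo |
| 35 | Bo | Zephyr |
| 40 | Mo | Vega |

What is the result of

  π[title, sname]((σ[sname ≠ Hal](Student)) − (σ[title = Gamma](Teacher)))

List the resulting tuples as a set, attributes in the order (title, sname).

Filtering on sname ≠ Hal leaves {(14, Zed, Atlas), (17, Ned, Lyra), (19, Lee, Delta), (19, Uma, Zephyr), (20, Pat, Lyra), (22, Ada, Vega), (40, Mo, Vega), (7, Kim, Helix), (9, Pat, Orion)}.
Filtering on title = Gamma leaves {(22, Gus, Gamma)}.
Taking the difference: {(14, Zed, Atlas), (17, Ned, Lyra), (19, Lee, Delta), (19, Uma, Zephyr), (20, Pat, Lyra), (22, Ada, Vega), (40, Mo, Vega), (7, Kim, Helix), (9, Pat, Orion)}
π[title, sname]: project onto (title, sname) → {(Atlas, Zed), (Delta, Lee), (Helix, Kim), (Lyra, Ned), (Lyra, Pat), (Orion, Pat), (Vega, Ada), (Vega, Mo), (Zephyr, Uma)}

{(Atlas, Zed), (Delta, Lee), (Helix, Kim), (Lyra, Ned), (Lyra, Pat), (Orion, Pat), (Vega, Ada), (Vega, Mo), (Zephyr, Uma)}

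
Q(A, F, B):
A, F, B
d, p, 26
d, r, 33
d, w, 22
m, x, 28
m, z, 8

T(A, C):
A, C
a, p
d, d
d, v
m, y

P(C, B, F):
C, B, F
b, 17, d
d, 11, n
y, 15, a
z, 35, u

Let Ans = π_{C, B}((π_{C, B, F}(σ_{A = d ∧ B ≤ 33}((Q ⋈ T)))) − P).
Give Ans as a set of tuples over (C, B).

{(d, 22), (d, 26), (d, 33), (v, 22), (v, 26), (v, 33)}

Joining Q and T on A yields {(d, p, 26, d), (d, p, 26, v), (d, r, 33, d), (d, r, 33, v), (d, w, 22, d), (d, w, 22, v), (m, x, 28, y), (m, z, 8, y)}.
Apply σ_{A = d ∧ B ≤ 33}; surviving tuples: {(d, p, 26, d), (d, p, 26, v), (d, r, 33, d), (d, r, 33, v), (d, w, 22, d), (d, w, 22, v)}
π_{C, B, F} gives {(d, 22, w), (d, 26, p), (d, 33, r), (v, 22, w), (v, 26, p), (v, 33, r)}.
Difference: {(d, 22, w), (d, 26, p), (d, 33, r), (v, 22, w), (v, 26, p), (v, 33, r)} with {(b, 17, d), (d, 11, n), (y, 15, a), (z, 35, u)} → {(d, 22, w), (d, 26, p), (d, 33, r), (v, 22, w), (v, 26, p), (v, 33, r)}
π_{C, B} gives {(d, 22), (d, 26), (d, 33), (v, 22), (v, 26), (v, 33)}.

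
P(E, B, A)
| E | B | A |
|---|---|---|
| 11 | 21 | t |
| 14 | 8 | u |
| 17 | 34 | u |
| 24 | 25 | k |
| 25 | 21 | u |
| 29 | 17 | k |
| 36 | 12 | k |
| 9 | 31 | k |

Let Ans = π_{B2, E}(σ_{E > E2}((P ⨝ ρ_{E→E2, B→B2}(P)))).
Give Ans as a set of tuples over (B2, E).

{(17, 36), (25, 29), (25, 36), (31, 24), (31, 29), (31, 36), (34, 25), (8, 17), (8, 25)}

ρ[E→E2, B→B2]: schema becomes (E2, B2, A); tuples unchanged.
Joining P and ρ_{E→E2, B→B2}(P) on A yields {(11, 21, t, 11, 21), (14, 8, u, 14, 8), (14, 8, u, 17, 34), (14, 8, u, 25, 21), (17, 34, u, 14, 8), (17, 34, u, 17, 34), (17, 34, u, 25, 21), (24, 25, k, 24, 25), (24, 25, k, 29, 17), (24, 25, k, 36, 12), (24, 25, k, 9, 31), (25, 21, u, 14, 8), (25, 21, u, 17, 34), (25, 21, u, 25, 21), (29, 17, k, 24, 25), (29, 17, k, 29, 17), (29, 17, k, 36, 12), (29, 17, k, 9, 31), (36, 12, k, 24, 25), (36, 12, k, 29, 17), (36, 12, k, 36, 12), (36, 12, k, 9, 31), (9, 31, k, 24, 25), (9, 31, k, 29, 17), (9, 31, k, 36, 12), (9, 31, k, 9, 31)}.
Filtering on E > E2 leaves {(17, 34, u, 14, 8), (24, 25, k, 9, 31), (25, 21, u, 14, 8), (25, 21, u, 17, 34), (29, 17, k, 24, 25), (29, 17, k, 9, 31), (36, 12, k, 24, 25), (36, 12, k, 29, 17), (36, 12, k, 9, 31)}.
Projecting to B2, E: {(17, 36), (25, 29), (25, 36), (31, 24), (31, 29), (31, 36), (34, 25), (8, 17), (8, 25)}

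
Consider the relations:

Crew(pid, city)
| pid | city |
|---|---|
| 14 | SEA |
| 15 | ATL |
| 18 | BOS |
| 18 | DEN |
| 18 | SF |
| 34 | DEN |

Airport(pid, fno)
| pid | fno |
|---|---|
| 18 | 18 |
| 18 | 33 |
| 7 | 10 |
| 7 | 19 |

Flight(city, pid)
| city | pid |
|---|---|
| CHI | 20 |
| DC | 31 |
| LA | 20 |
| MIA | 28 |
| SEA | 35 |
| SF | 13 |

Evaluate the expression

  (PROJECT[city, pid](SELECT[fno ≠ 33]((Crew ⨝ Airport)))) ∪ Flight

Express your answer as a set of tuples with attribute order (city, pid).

{(BOS, 18), (CHI, 20), (DC, 31), (DEN, 18), (LA, 20), (MIA, 28), (SEA, 35), (SF, 13), (SF, 18)}

Joining Crew and Airport on pid yields {(18, BOS, 18), (18, BOS, 33), (18, DEN, 18), (18, DEN, 33), (18, SF, 18), (18, SF, 33)}.
σ[fno ≠ 33]: keep tuples satisfying fno ≠ 33 → {(18, BOS, 18), (18, DEN, 18), (18, SF, 18)}
π[city, pid]: project onto (city, pid) → {(BOS, 18), (DEN, 18), (SF, 18)}
Union: {(BOS, 18), (DEN, 18), (SF, 18)} with {(CHI, 20), (DC, 31), (LA, 20), (MIA, 28), (SEA, 35), (SF, 13)} → {(BOS, 18), (CHI, 20), (DC, 31), (DEN, 18), (LA, 20), (MIA, 28), (SEA, 35), (SF, 13), (SF, 18)}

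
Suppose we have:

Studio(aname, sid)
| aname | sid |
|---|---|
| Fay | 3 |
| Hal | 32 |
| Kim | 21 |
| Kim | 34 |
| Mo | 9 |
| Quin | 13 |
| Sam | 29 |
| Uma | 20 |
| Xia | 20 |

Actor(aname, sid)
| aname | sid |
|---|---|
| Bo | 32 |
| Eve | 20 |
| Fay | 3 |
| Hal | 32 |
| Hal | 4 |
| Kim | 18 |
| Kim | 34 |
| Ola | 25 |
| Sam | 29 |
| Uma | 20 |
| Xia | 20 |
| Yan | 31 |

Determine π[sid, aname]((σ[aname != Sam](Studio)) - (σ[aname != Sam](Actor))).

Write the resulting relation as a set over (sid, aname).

{(13, Quin), (21, Kim), (9, Mo)}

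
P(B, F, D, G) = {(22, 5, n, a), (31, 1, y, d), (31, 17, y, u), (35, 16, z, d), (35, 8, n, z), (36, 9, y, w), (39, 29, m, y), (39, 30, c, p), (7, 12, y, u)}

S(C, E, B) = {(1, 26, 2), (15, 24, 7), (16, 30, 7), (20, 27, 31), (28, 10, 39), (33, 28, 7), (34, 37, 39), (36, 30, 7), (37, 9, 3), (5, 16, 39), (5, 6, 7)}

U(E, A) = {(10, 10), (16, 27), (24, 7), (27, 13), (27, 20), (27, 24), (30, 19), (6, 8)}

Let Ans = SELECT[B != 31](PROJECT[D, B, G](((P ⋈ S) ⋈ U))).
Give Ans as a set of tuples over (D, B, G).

Natural join on B: {(31, 1, y, d, 20, 27), (31, 17, y, u, 20, 27), (39, 29, m, y, 28, 10), (39, 29, m, y, 34, 37), (39, 29, m, y, 5, 16), (39, 30, c, p, 28, 10), (39, 30, c, p, 34, 37), (39, 30, c, p, 5, 16), (7, 12, y, u, 15, 24), (7, 12, y, u, 16, 30), (7, 12, y, u, 33, 28), (7, 12, y, u, 36, 30), (7, 12, y, u, 5, 6)}
Natural join on E: {(31, 1, y, d, 20, 27, 13), (31, 1, y, d, 20, 27, 20), (31, 1, y, d, 20, 27, 24), (31, 17, y, u, 20, 27, 13), (31, 17, y, u, 20, 27, 20), (31, 17, y, u, 20, 27, 24), (39, 29, m, y, 28, 10, 10), (39, 29, m, y, 5, 16, 27), (39, 30, c, p, 28, 10, 10), (39, 30, c, p, 5, 16, 27), (7, 12, y, u, 15, 24, 7), (7, 12, y, u, 16, 30, 19), (7, 12, y, u, 36, 30, 19), (7, 12, y, u, 5, 6, 8)}
π_{D, B, G} gives {(c, 39, p), (m, 39, y), (y, 31, d), (y, 31, u), (y, 7, u)} (9 duplicate(s) eliminated).
σ[B != 31]: keep tuples satisfying B != 31 → {(c, 39, p), (m, 39, y), (y, 7, u)}

{(c, 39, p), (m, 39, y), (y, 7, u)}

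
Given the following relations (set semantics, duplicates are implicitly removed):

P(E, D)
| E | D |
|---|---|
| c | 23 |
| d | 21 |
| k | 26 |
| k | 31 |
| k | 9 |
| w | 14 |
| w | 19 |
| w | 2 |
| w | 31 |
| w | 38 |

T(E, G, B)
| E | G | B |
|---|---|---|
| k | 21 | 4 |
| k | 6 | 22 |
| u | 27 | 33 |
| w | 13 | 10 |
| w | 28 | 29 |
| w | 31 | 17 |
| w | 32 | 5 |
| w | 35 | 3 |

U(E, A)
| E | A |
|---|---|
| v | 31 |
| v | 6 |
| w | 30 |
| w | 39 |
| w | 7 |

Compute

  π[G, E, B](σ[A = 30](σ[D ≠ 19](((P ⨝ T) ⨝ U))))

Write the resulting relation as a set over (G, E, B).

Joining P and T on E yields {(k, 26, 21, 4), (k, 26, 6, 22), (k, 31, 21, 4), (k, 31, 6, 22), (k, 9, 21, 4), (k, 9, 6, 22), (w, 14, 13, 10), (w, 14, 28, 29), (w, 14, 31, 17), (w, 14, 32, 5), (w, 14, 35, 3), (w, 19, 13, 10), (w, 19, 28, 29), (w, 19, 31, 17), (w, 19, 32, 5), (w, 19, 35, 3), (w, 2, 13, 10), (w, 2, 28, 29), (w, 2, 31, 17), (w, 2, 32, 5), (w, 2, 35, 3), (w, 31, 13, 10), (w, 31, 28, 29), (w, 31, 31, 17), (w, 31, 32, 5), (w, 31, 35, 3), (w, 38, 13, 10), (w, 38, 28, 29), (w, 38, 31, 17), (w, 38, 32, 5), (w, 38, 35, 3)}.
Joining (P ⨝ T) and U on E yields {(w, 14, 13, 10, 30), (w, 14, 13, 10, 39), (w, 14, 13, 10, 7), (w, 14, 28, 29, 30), (w, 14, 28, 29, 39), (w, 14, 28, 29, 7), (w, 14, 31, 17, 30), (w, 14, 31, 17, 39), (w, 14, 31, 17, 7), (w, 14, 32, 5, 30), (w, 14, 32, 5, 39), (w, 14, 32, 5, 7), (w, 14, 35, 3, 30), (w, 14, 35, 3, 39), (w, 14, 35, 3, 7), (w, 19, 13, 10, 30), (w, 19, 13, 10, 39), (w, 19, 13, 10, 7), (w, 19, 28, 29, 30), (w, 19, 28, 29, 39), (w, 19, 28, 29, 7), (w, 19, 31, 17, 30), (w, 19, 31, 17, 39), (w, 19, 31, 17, 7), (w, 19, 32, 5, 30), (w, 19, 32, 5, 39), (w, 19, 32, 5, 7), (w, 19, 35, 3, 30), (w, 19, 35, 3, 39), (w, 19, 35, 3, 7), (w, 2, 13, 10, 30), (w, 2, 13, 10, 39), (w, 2, 13, 10, 7), (w, 2, 28, 29, 30), (w, 2, 28, 29, 39), (w, 2, 28, 29, 7), (w, 2, 31, 17, 30), (w, 2, 31, 17, 39), (w, 2, 31, 17, 7), (w, 2, 32, 5, 30), (w, 2, 32, 5, 39), (w, 2, 32, 5, 7), (w, 2, 35, 3, 30), (w, 2, 35, 3, 39), (w, 2, 35, 3, 7), (w, 31, 13, 10, 30), (w, 31, 13, 10, 39), (w, 31, 13, 10, 7), (w, 31, 28, 29, 30), (w, 31, 28, 29, 39), (w, 31, 28, 29, 7), (w, 31, 31, 17, 30), (w, 31, 31, 17, 39), (w, 31, 31, 17, 7), (w, 31, 32, 5, 30), (w, 31, 32, 5, 39), (w, 31, 32, 5, 7), (w, 31, 35, 3, 30), (w, 31, 35, 3, 39), (w, 31, 35, 3, 7), (w, 38, 13, 10, 30), (w, 38, 13, 10, 39), (w, 38, 13, 10, 7), (w, 38, 28, 29, 30), (w, 38, 28, 29, 39), (w, 38, 28, 29, 7), (w, 38, 31, 17, 30), (w, 38, 31, 17, 39), (w, 38, 31, 17, 7), (w, 38, 32, 5, 30), (w, 38, 32, 5, 39), (w, 38, 32, 5, 7), (w, 38, 35, 3, 30), (w, 38, 35, 3, 39), (w, 38, 35, 3, 7)}.
σ[D ≠ 19]: keep tuples satisfying D ≠ 19 → {(w, 14, 13, 10, 30), (w, 14, 13, 10, 39), (w, 14, 13, 10, 7), (w, 14, 28, 29, 30), (w, 14, 28, 29, 39), (w, 14, 28, 29, 7), (w, 14, 31, 17, 30), (w, 14, 31, 17, 39), (w, 14, 31, 17, 7), (w, 14, 32, 5, 30), (w, 14, 32, 5, 39), (w, 14, 32, 5, 7), (w, 14, 35, 3, 30), (w, 14, 35, 3, 39), (w, 14, 35, 3, 7), (w, 2, 13, 10, 30), (w, 2, 13, 10, 39), (w, 2, 13, 10, 7), (w, 2, 28, 29, 30), (w, 2, 28, 29, 39), (w, 2, 28, 29, 7), (w, 2, 31, 17, 30), (w, 2, 31, 17, 39), (w, 2, 31, 17, 7), (w, 2, 32, 5, 30), (w, 2, 32, 5, 39), (w, 2, 32, 5, 7), (w, 2, 35, 3, 30), (w, 2, 35, 3, 39), (w, 2, 35, 3, 7), (w, 31, 13, 10, 30), (w, 31, 13, 10, 39), (w, 31, 13, 10, 7), (w, 31, 28, 29, 30), (w, 31, 28, 29, 39), (w, 31, 28, 29, 7), (w, 31, 31, 17, 30), (w, 31, 31, 17, 39), (w, 31, 31, 17, 7), (w, 31, 32, 5, 30), (w, 31, 32, 5, 39), (w, 31, 32, 5, 7), (w, 31, 35, 3, 30), (w, 31, 35, 3, 39), (w, 31, 35, 3, 7), (w, 38, 13, 10, 30), (w, 38, 13, 10, 39), (w, 38, 13, 10, 7), (w, 38, 28, 29, 30), (w, 38, 28, 29, 39), (w, 38, 28, 29, 7), (w, 38, 31, 17, 30), (w, 38, 31, 17, 39), (w, 38, 31, 17, 7), (w, 38, 32, 5, 30), (w, 38, 32, 5, 39), (w, 38, 32, 5, 7), (w, 38, 35, 3, 30), (w, 38, 35, 3, 39), (w, 38, 35, 3, 7)}
σ[A = 30]: keep tuples satisfying A = 30 → {(w, 14, 13, 10, 30), (w, 14, 28, 29, 30), (w, 14, 31, 17, 30), (w, 14, 32, 5, 30), (w, 14, 35, 3, 30), (w, 2, 13, 10, 30), (w, 2, 28, 29, 30), (w, 2, 31, 17, 30), (w, 2, 32, 5, 30), (w, 2, 35, 3, 30), (w, 31, 13, 10, 30), (w, 31, 28, 29, 30), (w, 31, 31, 17, 30), (w, 31, 32, 5, 30), (w, 31, 35, 3, 30), (w, 38, 13, 10, 30), (w, 38, 28, 29, 30), (w, 38, 31, 17, 30), (w, 38, 32, 5, 30), (w, 38, 35, 3, 30)}
Keep only column(s) G, E, B (15 duplicate(s) eliminated): {(13, w, 10), (28, w, 29), (31, w, 17), (32, w, 5), (35, w, 3)}

{(13, w, 10), (28, w, 29), (31, w, 17), (32, w, 5), (35, w, 3)}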